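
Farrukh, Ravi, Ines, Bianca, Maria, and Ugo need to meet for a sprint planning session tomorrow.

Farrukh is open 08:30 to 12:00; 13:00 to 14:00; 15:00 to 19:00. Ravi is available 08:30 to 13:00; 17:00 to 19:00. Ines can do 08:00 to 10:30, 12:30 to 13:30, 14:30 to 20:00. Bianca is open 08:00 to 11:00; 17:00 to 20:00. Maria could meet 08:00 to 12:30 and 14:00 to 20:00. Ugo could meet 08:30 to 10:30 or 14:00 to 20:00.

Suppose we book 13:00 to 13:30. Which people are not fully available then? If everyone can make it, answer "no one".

Bianca, Maria, Ravi, Ugo

Farrukh: free for 13:00-13:30. Ravi: not fully free for 13:00-13:30. Ines: free for 13:00-13:30. Bianca: not fully free for 13:00-13:30. Maria: not fully free for 13:00-13:30. Ugo: not fully free for 13:00-13:30.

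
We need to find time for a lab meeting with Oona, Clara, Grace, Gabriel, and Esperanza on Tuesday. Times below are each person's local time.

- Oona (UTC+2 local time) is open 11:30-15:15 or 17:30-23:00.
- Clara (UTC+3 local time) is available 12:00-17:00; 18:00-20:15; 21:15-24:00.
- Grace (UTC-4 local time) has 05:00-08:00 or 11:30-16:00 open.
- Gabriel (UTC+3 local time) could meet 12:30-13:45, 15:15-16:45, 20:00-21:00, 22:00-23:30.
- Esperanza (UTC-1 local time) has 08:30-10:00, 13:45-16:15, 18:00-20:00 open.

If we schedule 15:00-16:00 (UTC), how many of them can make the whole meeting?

Oona in UTC: 09:30-13:15, 15:30-21:00 (subtract 2h to convert from UTC+2).
Clara in UTC: 09:00-14:00, 15:00-17:15, 18:15-21:00 (subtract 3h to convert from UTC+3).
Grace in UTC: 09:00-12:00, 15:30-20:00 (add 4h to convert from UTC-4).
Gabriel in UTC: 09:30-10:45, 12:15-13:45, 17:00-18:00, 19:00-20:30 (subtract 3h to convert from UTC+3).
Esperanza in UTC: 09:30-11:00, 14:45-17:15, 19:00-21:00 (add 1h to convert from UTC-1).
Clara and Esperanza can make the full 15:00-16:00 slot — that's 2.

2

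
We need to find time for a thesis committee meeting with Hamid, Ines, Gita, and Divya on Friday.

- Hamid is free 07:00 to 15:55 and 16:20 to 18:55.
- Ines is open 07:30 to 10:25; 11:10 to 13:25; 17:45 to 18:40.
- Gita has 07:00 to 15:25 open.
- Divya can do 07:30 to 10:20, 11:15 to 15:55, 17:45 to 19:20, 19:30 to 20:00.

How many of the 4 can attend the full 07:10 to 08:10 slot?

2

Hamid and Gita can make the full 07:10-08:10 slot — that's 2.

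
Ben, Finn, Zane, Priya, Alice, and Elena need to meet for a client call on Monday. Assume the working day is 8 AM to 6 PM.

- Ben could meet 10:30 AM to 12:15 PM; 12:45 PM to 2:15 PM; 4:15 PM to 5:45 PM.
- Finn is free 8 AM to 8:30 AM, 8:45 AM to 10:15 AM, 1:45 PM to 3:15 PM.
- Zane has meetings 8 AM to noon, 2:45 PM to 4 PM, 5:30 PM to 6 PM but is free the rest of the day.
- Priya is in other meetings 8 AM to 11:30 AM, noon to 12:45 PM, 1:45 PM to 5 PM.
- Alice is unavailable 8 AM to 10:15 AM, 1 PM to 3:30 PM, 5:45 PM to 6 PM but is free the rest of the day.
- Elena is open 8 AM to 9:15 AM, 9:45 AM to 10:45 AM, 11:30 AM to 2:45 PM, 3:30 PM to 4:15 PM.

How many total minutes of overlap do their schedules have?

Ben free: 10:30-12:15, 12:45-14:15, 16:15-17:45.
Finn free: 08:00-08:30, 08:45-10:15, 13:45-15:15.
Zane free: 12:00-14:45, 16:00-17:30 (invert busy blocks within the working day).
Priya free: 11:30-12:00, 12:45-13:45, 17:00-18:00 (invert busy blocks within the working day).
Alice free: 10:15-13:00, 15:30-17:45 (invert busy blocks within the working day).
Elena free: 08:00-09:15, 09:45-10:45, 11:30-14:45, 15:30-16:15.
Ben ∩ Finn: 13:45-14:15.
Ben ∩ Finn ∩ Zane: 13:45-14:15.
Ben ∩ Finn ∩ Zane ∩ Priya: ∅.
Ben ∩ Finn ∩ Zane ∩ Priya ∩ Alice: ∅.
Ben ∩ Finn ∩ Zane ∩ Priya ∩ Alice ∩ Elena: ∅.
There is no time when everyone is free.
There is no common window, so the total is 0 minutes.

0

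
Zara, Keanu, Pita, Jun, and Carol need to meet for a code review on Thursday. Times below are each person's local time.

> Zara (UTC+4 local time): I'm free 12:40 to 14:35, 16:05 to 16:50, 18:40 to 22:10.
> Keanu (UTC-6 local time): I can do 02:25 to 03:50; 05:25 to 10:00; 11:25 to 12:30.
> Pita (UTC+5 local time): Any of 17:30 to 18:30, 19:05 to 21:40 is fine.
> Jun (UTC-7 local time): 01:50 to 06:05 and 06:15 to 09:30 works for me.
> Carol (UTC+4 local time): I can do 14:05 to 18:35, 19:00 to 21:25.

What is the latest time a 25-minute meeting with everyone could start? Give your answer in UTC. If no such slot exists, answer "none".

15:35

Zara in UTC: 08:40-10:35, 12:05-12:50, 14:40-18:10 (subtract 4h to convert from UTC+4).
Keanu in UTC: 08:25-09:50, 11:25-16:00, 17:25-18:30 (add 6h to convert from UTC-6).
Pita in UTC: 12:30-13:30, 14:05-16:40 (subtract 5h to convert from UTC+5).
Jun in UTC: 08:50-13:05, 13:15-16:30 (add 7h to convert from UTC-7).
Carol in UTC: 10:05-14:35, 15:00-17:25 (subtract 4h to convert from UTC+4).
Zara ∩ Keanu: 08:40-09:50, 12:05-12:50, 14:40-16:00, 17:25-18:10.
Zara ∩ Keanu ∩ Pita: 12:30-12:50, 14:40-16:00.
Zara ∩ Keanu ∩ Pita ∩ Jun: 12:30-12:50, 14:40-16:00.
Zara ∩ Keanu ∩ Pita ∩ Jun ∩ Carol: 12:30-12:50, 15:00-16:00.
The last common window of at least 25 minutes is 15:00-16:00; a 25-minute meeting can start as late as 15:35 and still end by 16:00.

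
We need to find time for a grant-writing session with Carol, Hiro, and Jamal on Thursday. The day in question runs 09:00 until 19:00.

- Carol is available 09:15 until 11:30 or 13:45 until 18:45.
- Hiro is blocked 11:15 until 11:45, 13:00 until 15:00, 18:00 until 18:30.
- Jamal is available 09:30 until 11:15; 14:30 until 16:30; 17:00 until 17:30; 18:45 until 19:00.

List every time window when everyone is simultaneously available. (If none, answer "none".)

Carol free: 09:15-11:30, 13:45-18:45.
Hiro free: 09:00-11:15, 11:45-13:00, 15:00-18:00, 18:30-19:00 (invert busy blocks within the working day).
Jamal free: 09:30-11:15, 14:30-16:30, 17:00-17:30, 18:45-19:00.
Carol ∩ Hiro: 09:15-11:15, 15:00-18:00, 18:30-18:45.
Carol ∩ Hiro ∩ Jamal: 09:30-11:15, 15:00-16:30, 17:00-17:30.
Those are the intersection windows.

09:30-11:15, 15:00-16:30, 17:00-17:30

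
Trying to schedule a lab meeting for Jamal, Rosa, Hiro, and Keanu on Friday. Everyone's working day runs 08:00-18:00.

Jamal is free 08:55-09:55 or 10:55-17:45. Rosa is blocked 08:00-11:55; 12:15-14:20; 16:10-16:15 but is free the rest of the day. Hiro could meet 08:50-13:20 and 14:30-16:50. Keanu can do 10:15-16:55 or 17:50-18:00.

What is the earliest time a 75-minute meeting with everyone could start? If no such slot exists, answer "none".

14:30

Jamal free: 08:55-09:55, 10:55-17:45.
Rosa free: 11:55-12:15, 14:20-16:10, 16:15-18:00 (invert busy blocks within the working day).
Hiro free: 08:50-13:20, 14:30-16:50.
Keanu free: 10:15-16:55, 17:50-18:00.
Jamal ∩ Rosa: 11:55-12:15, 14:20-16:10, 16:15-17:45.
Jamal ∩ Rosa ∩ Hiro: 11:55-12:15, 14:30-16:10, 16:15-16:50.
Jamal ∩ Rosa ∩ Hiro ∩ Keanu: 11:55-12:15, 14:30-16:10, 16:15-16:50.
The first common window of at least 75 minutes is 14:30-16:10, so the earliest start is 14:30.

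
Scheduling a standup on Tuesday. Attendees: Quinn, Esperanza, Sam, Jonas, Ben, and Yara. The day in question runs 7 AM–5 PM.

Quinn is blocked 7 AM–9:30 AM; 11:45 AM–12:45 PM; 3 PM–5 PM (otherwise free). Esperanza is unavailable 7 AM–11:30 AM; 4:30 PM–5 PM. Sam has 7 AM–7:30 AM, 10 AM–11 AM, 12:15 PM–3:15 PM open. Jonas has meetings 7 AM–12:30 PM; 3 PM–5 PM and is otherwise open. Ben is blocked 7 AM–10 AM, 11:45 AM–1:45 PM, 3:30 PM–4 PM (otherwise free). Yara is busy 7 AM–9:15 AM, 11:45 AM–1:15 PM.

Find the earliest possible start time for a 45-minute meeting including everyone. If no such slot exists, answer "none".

13:45

Quinn free: 09:30-11:45, 12:45-15:00 (invert busy blocks within the working day).
Esperanza free: 11:30-16:30 (invert busy blocks within the working day).
Sam free: 07:00-07:30, 10:00-11:00, 12:15-15:15.
Jonas free: 12:30-15:00 (invert busy blocks within the working day).
Ben free: 10:00-11:45, 13:45-15:30, 16:00-17:00 (invert busy blocks within the working day).
Yara free: 09:15-11:45, 13:15-17:00 (invert busy blocks within the working day).
Quinn ∩ Esperanza: 11:30-11:45, 12:45-15:00.
Quinn ∩ Esperanza ∩ Sam: 12:45-15:00.
Quinn ∩ Esperanza ∩ Sam ∩ Jonas: 12:45-15:00.
Quinn ∩ Esperanza ∩ Sam ∩ Jonas ∩ Ben: 13:45-15:00.
Quinn ∩ Esperanza ∩ Sam ∩ Jonas ∩ Ben ∩ Yara: 13:45-15:00.
The first common window of at least 45 minutes is 13:45-15:00, so the earliest start is 13:45.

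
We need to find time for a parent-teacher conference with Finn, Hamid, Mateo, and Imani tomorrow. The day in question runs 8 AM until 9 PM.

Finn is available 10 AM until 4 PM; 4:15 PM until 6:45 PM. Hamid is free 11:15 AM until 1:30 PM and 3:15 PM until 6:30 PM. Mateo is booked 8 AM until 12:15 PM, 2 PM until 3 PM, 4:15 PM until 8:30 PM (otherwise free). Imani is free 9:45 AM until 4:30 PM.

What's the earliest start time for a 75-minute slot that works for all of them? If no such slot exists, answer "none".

Finn free: 10:00-16:00, 16:15-18:45.
Hamid free: 11:15-13:30, 15:15-18:30.
Mateo free: 12:15-14:00, 15:00-16:15, 20:30-21:00 (invert busy blocks within the working day).
Imani free: 09:45-16:30.
Finn ∩ Hamid: 11:15-13:30, 15:15-16:00, 16:15-18:30.
Finn ∩ Hamid ∩ Mateo: 12:15-13:30, 15:15-16:00.
Finn ∩ Hamid ∩ Mateo ∩ Imani: 12:15-13:30, 15:15-16:00.
The first common window of at least 75 minutes is 12:15-13:30, so the earliest start is 12:15.

12:15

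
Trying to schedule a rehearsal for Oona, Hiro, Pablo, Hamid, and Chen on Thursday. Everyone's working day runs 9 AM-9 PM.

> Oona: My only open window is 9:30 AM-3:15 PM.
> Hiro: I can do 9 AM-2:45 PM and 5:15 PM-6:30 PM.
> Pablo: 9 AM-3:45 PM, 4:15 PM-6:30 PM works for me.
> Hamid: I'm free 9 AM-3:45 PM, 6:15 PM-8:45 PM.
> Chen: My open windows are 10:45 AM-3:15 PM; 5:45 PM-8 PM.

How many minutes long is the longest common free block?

240

Oona ∩ Hiro: 09:30-14:45.
Oona ∩ Hiro ∩ Pablo: 09:30-14:45.
Oona ∩ Hiro ∩ Pablo ∩ Hamid: 09:30-14:45.
Oona ∩ Hiro ∩ Pablo ∩ Hamid ∩ Chen: 10:45-14:45.
Those are the intersection windows.
The longest is 10:45-14:45 at 240 minutes.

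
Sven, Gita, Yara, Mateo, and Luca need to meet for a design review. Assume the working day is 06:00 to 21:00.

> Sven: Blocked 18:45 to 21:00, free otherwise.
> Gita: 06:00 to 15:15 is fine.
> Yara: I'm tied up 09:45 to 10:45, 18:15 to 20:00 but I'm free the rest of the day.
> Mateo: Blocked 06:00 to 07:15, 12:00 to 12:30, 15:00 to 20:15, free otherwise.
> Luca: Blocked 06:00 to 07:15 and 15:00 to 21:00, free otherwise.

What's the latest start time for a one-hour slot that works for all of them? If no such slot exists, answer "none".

14:00

Sven free: 06:00-18:45 (invert busy blocks within the working day).
Gita free: 06:00-15:15.
Yara free: 06:00-09:45, 10:45-18:15, 20:00-21:00 (invert busy blocks within the working day).
Mateo free: 07:15-12:00, 12:30-15:00, 20:15-21:00 (invert busy blocks within the working day).
Luca free: 07:15-15:00 (invert busy blocks within the working day).
Sven ∩ Gita: 06:00-15:15.
Sven ∩ Gita ∩ Yara: 06:00-09:45, 10:45-15:15.
Sven ∩ Gita ∩ Yara ∩ Mateo: 07:15-09:45, 10:45-12:00, 12:30-15:00.
Sven ∩ Gita ∩ Yara ∩ Mateo ∩ Luca: 07:15-09:45, 10:45-12:00, 12:30-15:00.
Those are the intersection windows.
The last common window of at least 60 minutes is 12:30-15:00; a 60-minute meeting can start as late as 14:00 and still end by 15:00.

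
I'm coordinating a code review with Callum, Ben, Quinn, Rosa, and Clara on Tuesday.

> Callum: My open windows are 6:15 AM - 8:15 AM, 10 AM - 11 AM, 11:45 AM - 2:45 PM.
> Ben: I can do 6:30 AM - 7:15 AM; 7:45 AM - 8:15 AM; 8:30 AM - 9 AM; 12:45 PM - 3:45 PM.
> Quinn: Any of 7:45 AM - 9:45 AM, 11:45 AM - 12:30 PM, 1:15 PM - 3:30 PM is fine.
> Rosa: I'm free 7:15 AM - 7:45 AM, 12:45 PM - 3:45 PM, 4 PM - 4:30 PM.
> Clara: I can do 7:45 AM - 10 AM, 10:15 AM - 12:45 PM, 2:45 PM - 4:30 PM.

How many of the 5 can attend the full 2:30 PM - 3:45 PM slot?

Ben and Rosa can make the full 14:30-15:45 slot — that's 2.

2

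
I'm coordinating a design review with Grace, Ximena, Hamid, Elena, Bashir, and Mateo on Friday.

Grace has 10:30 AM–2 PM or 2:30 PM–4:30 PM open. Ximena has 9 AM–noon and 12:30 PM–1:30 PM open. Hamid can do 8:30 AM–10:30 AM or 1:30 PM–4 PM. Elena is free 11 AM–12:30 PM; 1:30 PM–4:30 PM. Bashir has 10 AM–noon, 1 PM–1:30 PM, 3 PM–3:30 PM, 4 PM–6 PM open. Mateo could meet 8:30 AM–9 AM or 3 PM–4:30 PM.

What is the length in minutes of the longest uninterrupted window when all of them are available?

Grace ∩ Ximena: 10:30-12:00, 12:30-13:30.
Grace ∩ Ximena ∩ Hamid: ∅.
Grace ∩ Ximena ∩ Hamid ∩ Elena: ∅.
Grace ∩ Ximena ∩ Hamid ∩ Elena ∩ Bashir: ∅.
Grace ∩ Ximena ∩ Hamid ∩ Elena ∩ Bashir ∩ Mateo: ∅.
There is no time when everyone is free.
No common window exists, so the longest block is 0 minutes.

0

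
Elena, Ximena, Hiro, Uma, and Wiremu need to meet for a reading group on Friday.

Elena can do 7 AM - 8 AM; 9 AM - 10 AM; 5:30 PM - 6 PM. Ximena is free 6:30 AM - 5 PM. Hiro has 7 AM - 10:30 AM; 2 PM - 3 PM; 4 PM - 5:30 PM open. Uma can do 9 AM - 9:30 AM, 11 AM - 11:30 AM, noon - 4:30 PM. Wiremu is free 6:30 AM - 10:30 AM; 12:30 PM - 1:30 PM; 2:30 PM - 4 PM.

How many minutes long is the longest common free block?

30

Elena ∩ Ximena: 07:00-08:00, 09:00-10:00.
Elena ∩ Ximena ∩ Hiro: 07:00-08:00, 09:00-10:00.
Elena ∩ Ximena ∩ Hiro ∩ Uma: 09:00-09:30.
Elena ∩ Ximena ∩ Hiro ∩ Uma ∩ Wiremu: 09:00-09:30.
So the common availability across everyone is 09:00-09:30.
The longest is 09:00-09:30 at 30 minutes.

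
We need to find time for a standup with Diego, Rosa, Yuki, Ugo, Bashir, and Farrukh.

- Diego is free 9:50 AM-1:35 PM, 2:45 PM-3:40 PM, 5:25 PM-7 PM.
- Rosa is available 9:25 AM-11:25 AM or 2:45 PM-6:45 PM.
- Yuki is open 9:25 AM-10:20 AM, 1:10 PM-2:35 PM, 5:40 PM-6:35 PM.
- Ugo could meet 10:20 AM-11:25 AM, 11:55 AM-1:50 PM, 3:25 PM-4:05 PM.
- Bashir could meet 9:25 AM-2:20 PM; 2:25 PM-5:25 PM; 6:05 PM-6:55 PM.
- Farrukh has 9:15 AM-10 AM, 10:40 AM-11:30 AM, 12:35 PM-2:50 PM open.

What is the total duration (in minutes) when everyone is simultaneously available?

Diego ∩ Rosa: 09:50-11:25, 14:45-15:40, 17:25-18:45.
Diego ∩ Rosa ∩ Yuki: 09:50-10:20, 17:40-18:35.
Diego ∩ Rosa ∩ Yuki ∩ Ugo: ∅.
Diego ∩ Rosa ∩ Yuki ∩ Ugo ∩ Bashir: ∅.
Diego ∩ Rosa ∩ Yuki ∩ Ugo ∩ Bashir ∩ Farrukh: ∅.
There is no time when everyone is free.
There is no common window, so the total is 0 minutes.

0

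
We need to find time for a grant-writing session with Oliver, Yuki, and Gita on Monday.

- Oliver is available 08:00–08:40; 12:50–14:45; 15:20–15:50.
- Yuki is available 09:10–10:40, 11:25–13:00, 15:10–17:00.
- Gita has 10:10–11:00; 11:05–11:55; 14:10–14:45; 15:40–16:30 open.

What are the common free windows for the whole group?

15:40-15:50

Oliver ∩ Yuki: 12:50-13:00, 15:20-15:50.
Oliver ∩ Yuki ∩ Gita: 15:40-15:50.
Those are the intersection windows.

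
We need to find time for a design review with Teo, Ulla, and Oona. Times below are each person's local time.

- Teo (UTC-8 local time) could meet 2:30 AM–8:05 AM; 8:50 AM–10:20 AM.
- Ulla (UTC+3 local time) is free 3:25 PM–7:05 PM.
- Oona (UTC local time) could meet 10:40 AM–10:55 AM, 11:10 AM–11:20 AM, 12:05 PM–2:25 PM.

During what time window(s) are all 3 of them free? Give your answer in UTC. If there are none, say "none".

12:25-14:25

Teo in UTC: 10:30-16:05, 16:50-18:20 (add 8h to convert from UTC-8).
Ulla in UTC: 12:25-16:05 (subtract 3h to convert from UTC+3).
Oona in UTC: 10:40-10:55, 11:10-11:20, 12:05-14:25.
Teo ∩ Ulla: 12:25-16:05.
Teo ∩ Ulla ∩ Oona: 12:25-14:25.
Those are the intersection windows.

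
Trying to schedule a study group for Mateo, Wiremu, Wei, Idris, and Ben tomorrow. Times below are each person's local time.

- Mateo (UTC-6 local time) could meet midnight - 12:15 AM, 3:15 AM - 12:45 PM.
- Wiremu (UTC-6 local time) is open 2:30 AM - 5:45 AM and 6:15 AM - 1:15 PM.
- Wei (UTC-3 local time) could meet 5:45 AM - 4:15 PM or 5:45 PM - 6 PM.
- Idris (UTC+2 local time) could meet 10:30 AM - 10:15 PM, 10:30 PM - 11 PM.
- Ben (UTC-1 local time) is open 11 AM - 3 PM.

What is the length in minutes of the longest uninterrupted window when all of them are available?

225

Mateo in UTC: 06:00-06:15, 09:15-18:45 (add 6h to convert from UTC-6).
Wiremu in UTC: 08:30-11:45, 12:15-19:15 (add 6h to convert from UTC-6).
Wei in UTC: 08:45-19:15, 20:45-21:00 (add 3h to convert from UTC-3).
Idris in UTC: 08:30-20:15, 20:30-21:00 (subtract 2h to convert from UTC+2).
Ben in UTC: 12:00-16:00 (add 1h to convert from UTC-1).
Mateo ∩ Wiremu: 09:15-11:45, 12:15-18:45.
Mateo ∩ Wiremu ∩ Wei: 09:15-11:45, 12:15-18:45.
Mateo ∩ Wiremu ∩ Wei ∩ Idris: 09:15-11:45, 12:15-18:45.
Mateo ∩ Wiremu ∩ Wei ∩ Idris ∩ Ben: 12:15-16:00.
The longest is 12:15-16:00 at 225 minutes.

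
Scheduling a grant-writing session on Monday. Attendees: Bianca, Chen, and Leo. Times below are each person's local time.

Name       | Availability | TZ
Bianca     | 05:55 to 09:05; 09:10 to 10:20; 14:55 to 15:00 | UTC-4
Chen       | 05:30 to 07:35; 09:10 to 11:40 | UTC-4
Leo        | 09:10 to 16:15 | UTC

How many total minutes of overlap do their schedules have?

170

Bianca in UTC: 09:55-13:05, 13:10-14:20, 18:55-19:00 (add 4h to convert from UTC-4).
Chen in UTC: 09:30-11:35, 13:10-15:40 (add 4h to convert from UTC-4).
Leo in UTC: 09:10-16:15.
Bianca ∩ Chen: 09:55-11:35, 13:10-14:20.
Bianca ∩ Chen ∩ Leo: 09:55-11:35, 13:10-14:20.
Those are the intersection windows.
Summing the common windows: 100 + 70 = 170 minutes.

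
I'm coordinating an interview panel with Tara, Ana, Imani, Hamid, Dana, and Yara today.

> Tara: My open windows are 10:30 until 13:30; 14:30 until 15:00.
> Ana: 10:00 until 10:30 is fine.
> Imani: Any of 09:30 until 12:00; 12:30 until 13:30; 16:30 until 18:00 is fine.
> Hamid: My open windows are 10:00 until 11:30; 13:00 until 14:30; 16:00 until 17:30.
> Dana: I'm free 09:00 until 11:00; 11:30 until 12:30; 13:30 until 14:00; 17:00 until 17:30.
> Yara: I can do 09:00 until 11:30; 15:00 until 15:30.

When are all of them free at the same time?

Tara ∩ Ana: ∅.
Tara ∩ Ana ∩ Imani: ∅.
Tara ∩ Ana ∩ Imani ∩ Hamid: ∅.
Tara ∩ Ana ∩ Imani ∩ Hamid ∩ Dana: ∅.
Tara ∩ Ana ∩ Imani ∩ Hamid ∩ Dana ∩ Yara: ∅.
There is no time when everyone is free.

none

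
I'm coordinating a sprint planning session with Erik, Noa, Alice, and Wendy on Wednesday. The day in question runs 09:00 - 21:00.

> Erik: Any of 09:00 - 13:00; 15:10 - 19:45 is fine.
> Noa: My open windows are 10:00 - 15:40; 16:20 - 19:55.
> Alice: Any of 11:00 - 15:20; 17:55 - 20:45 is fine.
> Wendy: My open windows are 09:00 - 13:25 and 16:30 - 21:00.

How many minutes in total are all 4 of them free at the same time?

230

Erik ∩ Noa: 10:00-13:00, 15:10-15:40, 16:20-19:45.
Erik ∩ Noa ∩ Alice: 11:00-13:00, 15:10-15:20, 17:55-19:45.
Erik ∩ Noa ∩ Alice ∩ Wendy: 11:00-13:00, 17:55-19:45.
Those are the intersection windows.
Summing the common windows: 120 + 110 = 230 minutes.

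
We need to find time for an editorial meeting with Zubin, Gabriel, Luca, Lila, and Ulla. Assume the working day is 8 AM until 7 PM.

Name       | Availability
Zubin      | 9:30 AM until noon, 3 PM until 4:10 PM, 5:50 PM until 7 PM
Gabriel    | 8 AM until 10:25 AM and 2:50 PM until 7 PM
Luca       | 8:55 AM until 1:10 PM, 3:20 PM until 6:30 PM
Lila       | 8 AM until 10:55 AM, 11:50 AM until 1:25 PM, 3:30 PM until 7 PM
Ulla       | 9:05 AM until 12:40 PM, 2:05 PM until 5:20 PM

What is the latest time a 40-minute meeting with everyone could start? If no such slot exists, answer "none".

Zubin ∩ Gabriel: 09:30-10:25, 15:00-16:10, 17:50-19:00.
Zubin ∩ Gabriel ∩ Luca: 09:30-10:25, 15:20-16:10, 17:50-18:30.
Zubin ∩ Gabriel ∩ Luca ∩ Lila: 09:30-10:25, 15:30-16:10, 17:50-18:30.
Zubin ∩ Gabriel ∩ Luca ∩ Lila ∩ Ulla: 09:30-10:25, 15:30-16:10.
So the common availability across everyone is 09:30-10:25, 15:30-16:10.
The last common window of at least 40 minutes is 15:30-16:10; a 40-minute meeting can start as late as 15:30 and still end by 16:10.

15:30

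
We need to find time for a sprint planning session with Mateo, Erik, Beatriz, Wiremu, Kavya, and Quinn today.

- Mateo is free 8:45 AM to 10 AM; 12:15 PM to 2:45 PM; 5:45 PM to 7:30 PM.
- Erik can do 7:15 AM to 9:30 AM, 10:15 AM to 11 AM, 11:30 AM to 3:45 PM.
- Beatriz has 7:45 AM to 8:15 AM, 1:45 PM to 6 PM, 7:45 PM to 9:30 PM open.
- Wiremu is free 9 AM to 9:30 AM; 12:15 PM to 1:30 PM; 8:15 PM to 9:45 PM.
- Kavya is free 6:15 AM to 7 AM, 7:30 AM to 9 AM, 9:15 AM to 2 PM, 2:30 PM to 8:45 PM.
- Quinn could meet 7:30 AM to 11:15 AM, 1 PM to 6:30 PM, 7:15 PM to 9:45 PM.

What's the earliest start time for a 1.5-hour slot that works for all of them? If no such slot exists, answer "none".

none

Mateo ∩ Erik: 08:45-09:30, 12:15-14:45.
Mateo ∩ Erik ∩ Beatriz: 13:45-14:45.
Mateo ∩ Erik ∩ Beatriz ∩ Wiremu: ∅.
Mateo ∩ Erik ∩ Beatriz ∩ Wiremu ∩ Kavya: ∅.
Mateo ∩ Erik ∩ Beatriz ∩ Wiremu ∩ Kavya ∩ Quinn: ∅.
There is no time when everyone is free.
No common window is at least 90 minutes long.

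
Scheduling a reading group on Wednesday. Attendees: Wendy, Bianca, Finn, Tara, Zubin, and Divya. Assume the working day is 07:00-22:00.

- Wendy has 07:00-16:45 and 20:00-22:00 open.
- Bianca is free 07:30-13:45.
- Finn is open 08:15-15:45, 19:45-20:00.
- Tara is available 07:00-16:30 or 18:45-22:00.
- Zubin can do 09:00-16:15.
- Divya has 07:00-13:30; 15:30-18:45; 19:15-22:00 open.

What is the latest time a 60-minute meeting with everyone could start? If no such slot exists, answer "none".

12:30

Wendy ∩ Bianca: 07:30-13:45.
Wendy ∩ Bianca ∩ Finn: 08:15-13:45.
Wendy ∩ Bianca ∩ Finn ∩ Tara: 08:15-13:45.
Wendy ∩ Bianca ∩ Finn ∩ Tara ∩ Zubin: 09:00-13:45.
Wendy ∩ Bianca ∩ Finn ∩ Tara ∩ Zubin ∩ Divya: 09:00-13:30.
Those are the intersection windows.
The last common window of at least 60 minutes is 09:00-13:30; a 60-minute meeting can start as late as 12:30 and still end by 13:30.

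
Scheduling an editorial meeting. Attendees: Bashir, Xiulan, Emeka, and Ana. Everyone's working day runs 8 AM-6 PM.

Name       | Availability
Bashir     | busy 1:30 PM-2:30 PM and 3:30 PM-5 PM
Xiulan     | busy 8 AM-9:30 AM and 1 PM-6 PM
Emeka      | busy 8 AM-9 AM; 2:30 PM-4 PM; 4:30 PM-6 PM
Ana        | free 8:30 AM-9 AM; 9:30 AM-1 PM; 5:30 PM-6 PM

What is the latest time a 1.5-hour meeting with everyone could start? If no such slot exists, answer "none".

Bashir free: 08:00-13:30, 14:30-15:30, 17:00-18:00 (invert busy blocks within the working day).
Xiulan free: 09:30-13:00 (invert busy blocks within the working day).
Emeka free: 09:00-14:30, 16:00-16:30 (invert busy blocks within the working day).
Ana free: 08:30-09:00, 09:30-13:00, 17:30-18:00.
Bashir ∩ Xiulan: 09:30-13:00.
Bashir ∩ Xiulan ∩ Emeka: 09:30-13:00.
Bashir ∩ Xiulan ∩ Emeka ∩ Ana: 09:30-13:00.
The last common window of at least 90 minutes is 09:30-13:00; a 90-minute meeting can start as late as 11:30 and still end by 13:00.

11:30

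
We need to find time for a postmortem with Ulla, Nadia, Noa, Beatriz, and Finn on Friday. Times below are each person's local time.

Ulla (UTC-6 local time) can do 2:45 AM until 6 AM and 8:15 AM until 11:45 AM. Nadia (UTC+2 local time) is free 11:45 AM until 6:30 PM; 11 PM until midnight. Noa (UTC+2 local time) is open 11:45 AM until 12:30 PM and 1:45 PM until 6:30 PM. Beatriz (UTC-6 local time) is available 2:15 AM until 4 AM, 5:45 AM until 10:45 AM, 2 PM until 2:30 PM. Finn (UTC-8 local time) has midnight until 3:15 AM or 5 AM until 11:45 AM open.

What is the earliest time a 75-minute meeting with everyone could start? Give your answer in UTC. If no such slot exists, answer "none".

14:15

Ulla in UTC: 08:45-12:00, 14:15-17:45 (add 6h to convert from UTC-6).
Nadia in UTC: 09:45-16:30, 21:00-22:00 (subtract 2h to convert from UTC+2).
Noa in UTC: 09:45-10:30, 11:45-16:30 (subtract 2h to convert from UTC+2).
Beatriz in UTC: 08:15-10:00, 11:45-16:45, 20:00-20:30 (add 6h to convert from UTC-6).
Finn in UTC: 08:00-11:15, 13:00-19:45 (add 8h to convert from UTC-8).
Ulla ∩ Nadia: 09:45-12:00, 14:15-16:30.
Ulla ∩ Nadia ∩ Noa: 09:45-10:30, 11:45-12:00, 14:15-16:30.
Ulla ∩ Nadia ∩ Noa ∩ Beatriz: 09:45-10:00, 11:45-12:00, 14:15-16:30.
Ulla ∩ Nadia ∩ Noa ∩ Beatriz ∩ Finn: 09:45-10:00, 14:15-16:30.
So the common availability across everyone is 09:45-10:00, 14:15-16:30.
The first common window of at least 75 minutes is 14:15-16:30, so the earliest start is 14:15.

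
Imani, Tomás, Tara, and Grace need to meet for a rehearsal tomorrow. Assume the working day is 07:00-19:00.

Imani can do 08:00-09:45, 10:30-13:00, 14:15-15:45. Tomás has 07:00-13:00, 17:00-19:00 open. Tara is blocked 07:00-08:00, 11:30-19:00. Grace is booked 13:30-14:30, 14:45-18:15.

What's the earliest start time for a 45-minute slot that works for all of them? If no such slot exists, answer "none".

Imani free: 08:00-09:45, 10:30-13:00, 14:15-15:45.
Tomás free: 07:00-13:00, 17:00-19:00.
Tara free: 08:00-11:30 (invert busy blocks within the working day).
Grace free: 07:00-13:30, 14:30-14:45, 18:15-19:00 (invert busy blocks within the working day).
Imani ∩ Tomás: 08:00-09:45, 10:30-13:00.
Imani ∩ Tomás ∩ Tara: 08:00-09:45, 10:30-11:30.
Imani ∩ Tomás ∩ Tara ∩ Grace: 08:00-09:45, 10:30-11:30.
Those are the intersection windows.
The first common window of at least 45 minutes is 08:00-09:45, so the earliest start is 08:00.

08:00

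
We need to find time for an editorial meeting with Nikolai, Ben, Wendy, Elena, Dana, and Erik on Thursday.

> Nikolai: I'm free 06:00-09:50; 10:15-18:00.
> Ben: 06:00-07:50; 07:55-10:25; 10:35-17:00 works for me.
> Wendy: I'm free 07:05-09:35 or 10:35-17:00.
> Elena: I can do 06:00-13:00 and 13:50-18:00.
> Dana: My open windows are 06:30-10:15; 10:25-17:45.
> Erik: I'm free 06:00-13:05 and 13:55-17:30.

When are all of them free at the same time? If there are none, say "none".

07:05-07:50, 07:55-09:35, 10:35-13:00, 13:55-17:00

Nikolai ∩ Ben: 06:00-07:50, 07:55-09:50, 10:15-10:25, 10:35-17:00.
Nikolai ∩ Ben ∩ Wendy: 07:05-07:50, 07:55-09:35, 10:35-17:00.
Nikolai ∩ Ben ∩ Wendy ∩ Elena: 07:05-07:50, 07:55-09:35, 10:35-13:00, 13:50-17:00.
Nikolai ∩ Ben ∩ Wendy ∩ Elena ∩ Dana: 07:05-07:50, 07:55-09:35, 10:35-13:00, 13:50-17:00.
Nikolai ∩ Ben ∩ Wendy ∩ Elena ∩ Dana ∩ Erik: 07:05-07:50, 07:55-09:35, 10:35-13:00, 13:55-17:00.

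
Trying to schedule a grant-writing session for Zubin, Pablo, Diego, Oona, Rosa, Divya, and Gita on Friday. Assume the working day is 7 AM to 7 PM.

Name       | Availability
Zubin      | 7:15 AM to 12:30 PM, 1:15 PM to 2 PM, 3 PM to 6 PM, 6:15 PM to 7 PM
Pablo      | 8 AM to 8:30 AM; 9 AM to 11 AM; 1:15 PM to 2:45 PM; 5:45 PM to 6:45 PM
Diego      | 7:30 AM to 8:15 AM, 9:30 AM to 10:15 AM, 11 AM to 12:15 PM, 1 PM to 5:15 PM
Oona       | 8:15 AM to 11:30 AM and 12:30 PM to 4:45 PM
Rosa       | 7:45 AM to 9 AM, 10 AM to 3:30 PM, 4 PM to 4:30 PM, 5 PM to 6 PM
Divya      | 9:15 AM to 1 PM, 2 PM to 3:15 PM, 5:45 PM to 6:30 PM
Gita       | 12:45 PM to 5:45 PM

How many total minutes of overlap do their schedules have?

0

Zubin ∩ Pablo: 08:00-08:30, 09:00-11:00, 13:15-14:00, 17:45-18:00, 18:15-18:45.
Zubin ∩ Pablo ∩ Diego: 08:00-08:15, 09:30-10:15, 13:15-14:00.
Zubin ∩ Pablo ∩ Diego ∩ Oona: 09:30-10:15, 13:15-14:00.
Zubin ∩ Pablo ∩ Diego ∩ Oona ∩ Rosa: 10:00-10:15, 13:15-14:00.
Zubin ∩ Pablo ∩ Diego ∩ Oona ∩ Rosa ∩ Divya: 10:00-10:15.
Zubin ∩ Pablo ∩ Diego ∩ Oona ∩ Rosa ∩ Divya ∩ Gita: ∅.
There is no time when everyone is free.
There is no common window, so the total is 0 minutes.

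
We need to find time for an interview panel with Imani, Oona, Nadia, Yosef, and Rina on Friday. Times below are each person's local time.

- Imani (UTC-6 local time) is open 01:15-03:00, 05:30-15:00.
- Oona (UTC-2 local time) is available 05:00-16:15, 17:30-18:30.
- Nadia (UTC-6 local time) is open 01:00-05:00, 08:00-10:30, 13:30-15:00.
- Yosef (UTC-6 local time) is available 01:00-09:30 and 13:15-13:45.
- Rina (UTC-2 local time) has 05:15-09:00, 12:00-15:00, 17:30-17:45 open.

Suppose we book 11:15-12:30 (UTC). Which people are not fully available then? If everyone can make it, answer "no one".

Imani in UTC: 07:15-09:00, 11:30-21:00 (add 6h to convert from UTC-6).
Oona in UTC: 07:00-18:15, 19:30-20:30 (add 2h to convert from UTC-2).
Nadia in UTC: 07:00-11:00, 14:00-16:30, 19:30-21:00 (add 6h to convert from UTC-6).
Yosef in UTC: 07:00-15:30, 19:15-19:45 (add 6h to convert from UTC-6).
Rina in UTC: 07:15-11:00, 14:00-17:00, 19:30-19:45 (add 2h to convert from UTC-2).
Imani: not fully free for 11:15-12:30. Oona: free for 11:15-12:30. Nadia: not fully free for 11:15-12:30. Yosef: free for 11:15-12:30. Rina: not fully free for 11:15-12:30.

Imani, Nadia, Rina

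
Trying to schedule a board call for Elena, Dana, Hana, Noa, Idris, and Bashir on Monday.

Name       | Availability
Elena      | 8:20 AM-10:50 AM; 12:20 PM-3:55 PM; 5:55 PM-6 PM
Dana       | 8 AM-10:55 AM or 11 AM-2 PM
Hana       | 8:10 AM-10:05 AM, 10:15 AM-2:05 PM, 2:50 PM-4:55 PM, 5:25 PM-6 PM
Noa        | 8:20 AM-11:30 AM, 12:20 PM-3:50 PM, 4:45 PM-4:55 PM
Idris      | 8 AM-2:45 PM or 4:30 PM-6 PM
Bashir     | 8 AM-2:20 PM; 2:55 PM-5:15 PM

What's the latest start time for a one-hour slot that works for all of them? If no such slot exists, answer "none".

Elena ∩ Dana: 08:20-10:50, 12:20-14:00.
Elena ∩ Dana ∩ Hana: 08:20-10:05, 10:15-10:50, 12:20-14:00.
Elena ∩ Dana ∩ Hana ∩ Noa: 08:20-10:05, 10:15-10:50, 12:20-14:00.
Elena ∩ Dana ∩ Hana ∩ Noa ∩ Idris: 08:20-10:05, 10:15-10:50, 12:20-14:00.
Elena ∩ Dana ∩ Hana ∩ Noa ∩ Idris ∩ Bashir: 08:20-10:05, 10:15-10:50, 12:20-14:00.
The last common window of at least 60 minutes is 12:20-14:00; a 60-minute meeting can start as late as 13:00 and still end by 14:00.

13:00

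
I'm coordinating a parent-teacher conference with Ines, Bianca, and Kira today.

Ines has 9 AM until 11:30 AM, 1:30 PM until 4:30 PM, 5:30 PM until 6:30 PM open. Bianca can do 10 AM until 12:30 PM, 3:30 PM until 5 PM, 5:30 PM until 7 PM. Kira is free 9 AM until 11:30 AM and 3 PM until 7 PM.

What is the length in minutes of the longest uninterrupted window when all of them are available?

Ines ∩ Bianca: 10:00-11:30, 15:30-16:30, 17:30-18:30.
Ines ∩ Bianca ∩ Kira: 10:00-11:30, 15:30-16:30, 17:30-18:30.
The longest is 10:00-11:30 at 90 minutes.

90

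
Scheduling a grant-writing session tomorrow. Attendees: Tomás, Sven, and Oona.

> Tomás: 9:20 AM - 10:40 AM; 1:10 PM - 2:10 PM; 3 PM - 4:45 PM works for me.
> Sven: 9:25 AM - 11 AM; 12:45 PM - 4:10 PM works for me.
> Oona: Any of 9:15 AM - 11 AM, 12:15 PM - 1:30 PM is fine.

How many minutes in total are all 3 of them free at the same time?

95

Tomás ∩ Sven: 09:25-10:40, 13:10-14:10, 15:00-16:10.
Tomás ∩ Sven ∩ Oona: 09:25-10:40, 13:10-13:30.
Summing the common windows: 75 + 20 = 95 minutes.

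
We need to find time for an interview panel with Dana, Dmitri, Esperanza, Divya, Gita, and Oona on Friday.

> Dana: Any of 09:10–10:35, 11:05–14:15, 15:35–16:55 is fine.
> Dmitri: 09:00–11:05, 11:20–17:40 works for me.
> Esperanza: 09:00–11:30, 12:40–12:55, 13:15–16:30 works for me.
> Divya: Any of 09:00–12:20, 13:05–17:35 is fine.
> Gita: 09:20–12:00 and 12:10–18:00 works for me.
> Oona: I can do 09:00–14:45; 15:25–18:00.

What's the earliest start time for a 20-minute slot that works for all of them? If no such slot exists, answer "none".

09:20

Dana ∩ Dmitri: 09:10-10:35, 11:20-14:15, 15:35-16:55.
Dana ∩ Dmitri ∩ Esperanza: 09:10-10:35, 11:20-11:30, 12:40-12:55, 13:15-14:15, 15:35-16:30.
Dana ∩ Dmitri ∩ Esperanza ∩ Divya: 09:10-10:35, 11:20-11:30, 13:15-14:15, 15:35-16:30.
Dana ∩ Dmitri ∩ Esperanza ∩ Divya ∩ Gita: 09:20-10:35, 11:20-11:30, 13:15-14:15, 15:35-16:30.
Dana ∩ Dmitri ∩ Esperanza ∩ Divya ∩ Gita ∩ Oona: 09:20-10:35, 11:20-11:30, 13:15-14:15, 15:35-16:30.
The first common window of at least 20 minutes is 09:20-10:35, so the earliest start is 09:20.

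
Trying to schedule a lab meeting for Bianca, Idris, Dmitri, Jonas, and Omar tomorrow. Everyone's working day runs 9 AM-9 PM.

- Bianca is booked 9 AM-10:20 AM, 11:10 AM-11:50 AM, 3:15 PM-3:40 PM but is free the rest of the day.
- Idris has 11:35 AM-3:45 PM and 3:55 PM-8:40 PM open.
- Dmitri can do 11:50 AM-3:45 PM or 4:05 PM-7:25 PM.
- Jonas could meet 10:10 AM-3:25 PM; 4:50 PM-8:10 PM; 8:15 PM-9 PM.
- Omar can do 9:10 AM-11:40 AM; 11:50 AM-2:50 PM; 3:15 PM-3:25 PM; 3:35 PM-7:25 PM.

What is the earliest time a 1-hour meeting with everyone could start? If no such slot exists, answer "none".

11:50

Bianca free: 10:20-11:10, 11:50-15:15, 15:40-21:00 (invert busy blocks within the working day).
Idris free: 11:35-15:45, 15:55-20:40.
Dmitri free: 11:50-15:45, 16:05-19:25.
Jonas free: 10:10-15:25, 16:50-20:10, 20:15-21:00.
Omar free: 09:10-11:40, 11:50-14:50, 15:15-15:25, 15:35-19:25.
Bianca ∩ Idris: 11:50-15:15, 15:40-15:45, 15:55-20:40.
Bianca ∩ Idris ∩ Dmitri: 11:50-15:15, 15:40-15:45, 16:05-19:25.
Bianca ∩ Idris ∩ Dmitri ∩ Jonas: 11:50-15:15, 16:50-19:25.
Bianca ∩ Idris ∩ Dmitri ∩ Jonas ∩ Omar: 11:50-14:50, 16:50-19:25.
The first common window of at least 60 minutes is 11:50-14:50, so the earliest start is 11:50.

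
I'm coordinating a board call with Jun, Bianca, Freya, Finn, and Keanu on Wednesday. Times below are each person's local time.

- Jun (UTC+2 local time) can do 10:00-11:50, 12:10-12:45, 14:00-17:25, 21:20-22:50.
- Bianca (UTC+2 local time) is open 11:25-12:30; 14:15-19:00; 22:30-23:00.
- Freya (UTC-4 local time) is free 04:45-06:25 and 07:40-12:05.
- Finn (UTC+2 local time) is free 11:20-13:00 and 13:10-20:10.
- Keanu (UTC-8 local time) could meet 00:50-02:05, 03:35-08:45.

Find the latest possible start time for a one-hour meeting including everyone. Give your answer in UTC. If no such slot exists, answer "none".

14:25

Jun in UTC: 08:00-09:50, 10:10-10:45, 12:00-15:25, 19:20-20:50 (subtract 2h to convert from UTC+2).
Bianca in UTC: 09:25-10:30, 12:15-17:00, 20:30-21:00 (subtract 2h to convert from UTC+2).
Freya in UTC: 08:45-10:25, 11:40-16:05 (add 4h to convert from UTC-4).
Finn in UTC: 09:20-11:00, 11:10-18:10 (subtract 2h to convert from UTC+2).
Keanu in UTC: 08:50-10:05, 11:35-16:45 (add 8h to convert from UTC-8).
Jun ∩ Bianca: 09:25-09:50, 10:10-10:30, 12:15-15:25, 20:30-20:50.
Jun ∩ Bianca ∩ Freya: 09:25-09:50, 10:10-10:25, 12:15-15:25.
Jun ∩ Bianca ∩ Freya ∩ Finn: 09:25-09:50, 10:10-10:25, 12:15-15:25.
Jun ∩ Bianca ∩ Freya ∩ Finn ∩ Keanu: 09:25-09:50, 12:15-15:25.
Those are the intersection windows.
The last common window of at least 60 minutes is 12:15-15:25; a 60-minute meeting can start as late as 14:25 and still end by 15:25.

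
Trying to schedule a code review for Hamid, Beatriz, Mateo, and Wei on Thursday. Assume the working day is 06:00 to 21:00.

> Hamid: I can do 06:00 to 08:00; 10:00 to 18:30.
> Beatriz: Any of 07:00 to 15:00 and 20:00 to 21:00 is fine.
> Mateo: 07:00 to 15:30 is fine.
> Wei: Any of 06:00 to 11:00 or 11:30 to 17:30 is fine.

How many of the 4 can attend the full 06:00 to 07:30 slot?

Hamid and Wei can make the full 06:00-07:30 slot — that's 2.

2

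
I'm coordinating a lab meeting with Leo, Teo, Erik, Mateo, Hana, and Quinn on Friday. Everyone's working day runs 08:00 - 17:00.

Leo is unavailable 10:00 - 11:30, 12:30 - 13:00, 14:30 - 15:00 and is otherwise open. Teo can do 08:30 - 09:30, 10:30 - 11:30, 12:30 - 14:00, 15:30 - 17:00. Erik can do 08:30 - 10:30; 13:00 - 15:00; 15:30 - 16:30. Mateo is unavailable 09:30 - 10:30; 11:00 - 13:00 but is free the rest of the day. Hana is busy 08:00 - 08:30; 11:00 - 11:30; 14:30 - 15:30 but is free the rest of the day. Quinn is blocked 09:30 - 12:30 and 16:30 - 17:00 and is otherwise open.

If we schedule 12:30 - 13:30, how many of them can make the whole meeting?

3

Leo free: 08:00-10:00, 11:30-12:30, 13:00-14:30, 15:00-17:00 (invert busy blocks within the working day).
Teo free: 08:30-09:30, 10:30-11:30, 12:30-14:00, 15:30-17:00.
Erik free: 08:30-10:30, 13:00-15:00, 15:30-16:30.
Mateo free: 08:00-09:30, 10:30-11:00, 13:00-17:00 (invert busy blocks within the working day).
Hana free: 08:30-11:00, 11:30-14:30, 15:30-17:00 (invert busy blocks within the working day).
Quinn free: 08:00-09:30, 12:30-16:30 (invert busy blocks within the working day).
Teo, Hana, and Quinn can make the full 12:30-13:30 slot — that's 3.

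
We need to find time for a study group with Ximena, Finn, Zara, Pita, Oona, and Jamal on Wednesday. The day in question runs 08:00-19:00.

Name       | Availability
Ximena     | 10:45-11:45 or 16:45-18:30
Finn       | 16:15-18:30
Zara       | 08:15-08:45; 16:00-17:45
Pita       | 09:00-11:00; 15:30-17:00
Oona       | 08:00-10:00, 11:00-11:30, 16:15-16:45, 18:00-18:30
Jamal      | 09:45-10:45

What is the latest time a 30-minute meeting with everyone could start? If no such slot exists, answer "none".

Ximena ∩ Finn: 16:45-18:30.
Ximena ∩ Finn ∩ Zara: 16:45-17:45.
Ximena ∩ Finn ∩ Zara ∩ Pita: 16:45-17:00.
Ximena ∩ Finn ∩ Zara ∩ Pita ∩ Oona: ∅.
Ximena ∩ Finn ∩ Zara ∩ Pita ∩ Oona ∩ Jamal: ∅.
There is no time when everyone is free.
No common window is at least 30 minutes long.

none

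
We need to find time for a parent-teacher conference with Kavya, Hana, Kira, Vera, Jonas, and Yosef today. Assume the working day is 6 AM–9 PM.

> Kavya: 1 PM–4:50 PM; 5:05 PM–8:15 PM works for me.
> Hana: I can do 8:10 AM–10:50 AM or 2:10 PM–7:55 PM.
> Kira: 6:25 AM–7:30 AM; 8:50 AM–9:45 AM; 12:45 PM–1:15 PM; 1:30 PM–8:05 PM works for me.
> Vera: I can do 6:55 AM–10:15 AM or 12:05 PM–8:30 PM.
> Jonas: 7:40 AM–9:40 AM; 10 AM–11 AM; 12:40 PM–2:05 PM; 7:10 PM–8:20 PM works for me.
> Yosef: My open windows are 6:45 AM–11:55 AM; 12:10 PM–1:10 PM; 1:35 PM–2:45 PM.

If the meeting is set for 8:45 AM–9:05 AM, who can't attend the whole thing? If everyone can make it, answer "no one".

Kavya: not fully free for 08:45-09:05. Hana: free for 08:45-09:05. Kira: not fully free for 08:45-09:05. Vera: free for 08:45-09:05. Jonas: free for 08:45-09:05. Yosef: free for 08:45-09:05.

Kavya, Kira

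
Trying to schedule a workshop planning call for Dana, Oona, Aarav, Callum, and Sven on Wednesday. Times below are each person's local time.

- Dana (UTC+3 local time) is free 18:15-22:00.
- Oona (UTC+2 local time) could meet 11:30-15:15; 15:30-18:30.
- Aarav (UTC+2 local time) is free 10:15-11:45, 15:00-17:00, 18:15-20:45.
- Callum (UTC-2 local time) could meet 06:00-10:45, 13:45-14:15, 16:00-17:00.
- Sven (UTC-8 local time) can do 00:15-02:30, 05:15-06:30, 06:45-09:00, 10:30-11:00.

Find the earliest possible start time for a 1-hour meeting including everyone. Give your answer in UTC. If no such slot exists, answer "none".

Dana in UTC: 15:15-19:00 (subtract 3h to convert from UTC+3).
Oona in UTC: 09:30-13:15, 13:30-16:30 (subtract 2h to convert from UTC+2).
Aarav in UTC: 08:15-09:45, 13:00-15:00, 16:15-18:45 (subtract 2h to convert from UTC+2).
Callum in UTC: 08:00-12:45, 15:45-16:15, 18:00-19:00 (add 2h to convert from UTC-2).
Sven in UTC: 08:15-10:30, 13:15-14:30, 14:45-17:00, 18:30-19:00 (add 8h to convert from UTC-8).
Dana ∩ Oona: 15:15-16:30.
Dana ∩ Oona ∩ Aarav: 16:15-16:30.
Dana ∩ Oona ∩ Aarav ∩ Callum: ∅.
Dana ∩ Oona ∩ Aarav ∩ Callum ∩ Sven: ∅.
There is no time when everyone is free.
No common window is at least 60 minutes long.

none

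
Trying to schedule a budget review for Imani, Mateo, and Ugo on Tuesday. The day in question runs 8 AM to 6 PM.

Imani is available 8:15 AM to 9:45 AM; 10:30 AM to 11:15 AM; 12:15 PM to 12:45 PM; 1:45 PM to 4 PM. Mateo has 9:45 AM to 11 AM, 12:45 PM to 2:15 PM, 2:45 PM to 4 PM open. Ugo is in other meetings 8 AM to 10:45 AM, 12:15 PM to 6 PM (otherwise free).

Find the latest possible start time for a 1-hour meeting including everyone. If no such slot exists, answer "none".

none

Imani free: 08:15-09:45, 10:30-11:15, 12:15-12:45, 13:45-16:00.
Mateo free: 09:45-11:00, 12:45-14:15, 14:45-16:00.
Ugo free: 10:45-12:15 (invert busy blocks within the working day).
Imani ∩ Mateo: 10:30-11:00, 13:45-14:15, 14:45-16:00.
Imani ∩ Mateo ∩ Ugo: 10:45-11:00.
No common window is at least 60 minutes long.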